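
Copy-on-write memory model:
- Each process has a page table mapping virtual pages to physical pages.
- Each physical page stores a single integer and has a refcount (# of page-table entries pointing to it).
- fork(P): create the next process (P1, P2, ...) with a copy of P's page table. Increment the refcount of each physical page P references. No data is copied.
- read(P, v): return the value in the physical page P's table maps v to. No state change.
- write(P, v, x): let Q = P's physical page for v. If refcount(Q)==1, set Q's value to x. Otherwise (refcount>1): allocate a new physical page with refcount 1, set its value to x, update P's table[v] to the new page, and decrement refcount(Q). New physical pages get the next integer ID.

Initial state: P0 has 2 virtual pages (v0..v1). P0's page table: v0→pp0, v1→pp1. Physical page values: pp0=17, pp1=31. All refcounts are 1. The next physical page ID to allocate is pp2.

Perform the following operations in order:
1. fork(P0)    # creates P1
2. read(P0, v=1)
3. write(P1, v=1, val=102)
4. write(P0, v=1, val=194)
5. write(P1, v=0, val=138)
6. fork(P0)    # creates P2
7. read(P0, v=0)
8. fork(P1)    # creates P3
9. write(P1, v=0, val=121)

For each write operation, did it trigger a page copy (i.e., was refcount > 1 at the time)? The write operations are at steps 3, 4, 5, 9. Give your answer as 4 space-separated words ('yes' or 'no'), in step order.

Op 1: fork(P0) -> P1. 2 ppages; refcounts: pp0:2 pp1:2
Op 2: read(P0, v1) -> 31. No state change.
Op 3: write(P1, v1, 102). refcount(pp1)=2>1 -> COPY to pp2. 3 ppages; refcounts: pp0:2 pp1:1 pp2:1
Op 4: write(P0, v1, 194). refcount(pp1)=1 -> write in place. 3 ppages; refcounts: pp0:2 pp1:1 pp2:1
Op 5: write(P1, v0, 138). refcount(pp0)=2>1 -> COPY to pp3. 4 ppages; refcounts: pp0:1 pp1:1 pp2:1 pp3:1
Op 6: fork(P0) -> P2. 4 ppages; refcounts: pp0:2 pp1:2 pp2:1 pp3:1
Op 7: read(P0, v0) -> 17. No state change.
Op 8: fork(P1) -> P3. 4 ppages; refcounts: pp0:2 pp1:2 pp2:2 pp3:2
Op 9: write(P1, v0, 121). refcount(pp3)=2>1 -> COPY to pp4. 5 ppages; refcounts: pp0:2 pp1:2 pp2:2 pp3:1 pp4:1

yes no yes yes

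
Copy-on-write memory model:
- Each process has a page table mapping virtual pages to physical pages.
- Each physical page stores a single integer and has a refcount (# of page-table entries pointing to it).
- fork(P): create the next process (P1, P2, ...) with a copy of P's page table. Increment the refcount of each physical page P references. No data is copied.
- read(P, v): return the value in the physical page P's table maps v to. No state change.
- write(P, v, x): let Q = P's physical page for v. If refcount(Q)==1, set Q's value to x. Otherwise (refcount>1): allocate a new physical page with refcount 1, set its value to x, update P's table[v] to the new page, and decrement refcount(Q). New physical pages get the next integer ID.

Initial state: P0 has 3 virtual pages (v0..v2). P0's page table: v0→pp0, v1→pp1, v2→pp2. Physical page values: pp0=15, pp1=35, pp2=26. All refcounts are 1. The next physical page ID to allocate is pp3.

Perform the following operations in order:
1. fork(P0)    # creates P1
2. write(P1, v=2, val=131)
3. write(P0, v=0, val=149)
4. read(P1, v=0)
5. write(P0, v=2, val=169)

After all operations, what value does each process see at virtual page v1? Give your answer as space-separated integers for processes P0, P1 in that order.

Op 1: fork(P0) -> P1. 3 ppages; refcounts: pp0:2 pp1:2 pp2:2
Op 2: write(P1, v2, 131). refcount(pp2)=2>1 -> COPY to pp3. 4 ppages; refcounts: pp0:2 pp1:2 pp2:1 pp3:1
Op 3: write(P0, v0, 149). refcount(pp0)=2>1 -> COPY to pp4. 5 ppages; refcounts: pp0:1 pp1:2 pp2:1 pp3:1 pp4:1
Op 4: read(P1, v0) -> 15. No state change.
Op 5: write(P0, v2, 169). refcount(pp2)=1 -> write in place. 5 ppages; refcounts: pp0:1 pp1:2 pp2:1 pp3:1 pp4:1
P0: v1 -> pp1 = 35
P1: v1 -> pp1 = 35

Answer: 35 35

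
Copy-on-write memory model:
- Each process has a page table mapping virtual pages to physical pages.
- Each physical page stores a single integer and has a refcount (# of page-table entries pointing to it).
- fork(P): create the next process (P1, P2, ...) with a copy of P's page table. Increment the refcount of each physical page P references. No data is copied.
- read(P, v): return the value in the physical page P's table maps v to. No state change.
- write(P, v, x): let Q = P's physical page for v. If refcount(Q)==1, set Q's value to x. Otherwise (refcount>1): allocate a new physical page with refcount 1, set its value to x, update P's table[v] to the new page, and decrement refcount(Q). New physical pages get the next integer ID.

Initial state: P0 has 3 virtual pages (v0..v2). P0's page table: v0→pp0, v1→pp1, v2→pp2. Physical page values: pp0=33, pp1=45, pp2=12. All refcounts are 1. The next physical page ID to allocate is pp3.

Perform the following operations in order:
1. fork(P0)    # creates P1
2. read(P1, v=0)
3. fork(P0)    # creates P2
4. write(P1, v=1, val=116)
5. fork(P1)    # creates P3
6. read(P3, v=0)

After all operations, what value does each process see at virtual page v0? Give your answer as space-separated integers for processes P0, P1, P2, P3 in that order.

Answer: 33 33 33 33

Derivation:
Op 1: fork(P0) -> P1. 3 ppages; refcounts: pp0:2 pp1:2 pp2:2
Op 2: read(P1, v0) -> 33. No state change.
Op 3: fork(P0) -> P2. 3 ppages; refcounts: pp0:3 pp1:3 pp2:3
Op 4: write(P1, v1, 116). refcount(pp1)=3>1 -> COPY to pp3. 4 ppages; refcounts: pp0:3 pp1:2 pp2:3 pp3:1
Op 5: fork(P1) -> P3. 4 ppages; refcounts: pp0:4 pp1:2 pp2:4 pp3:2
Op 6: read(P3, v0) -> 33. No state change.
P0: v0 -> pp0 = 33
P1: v0 -> pp0 = 33
P2: v0 -> pp0 = 33
P3: v0 -> pp0 = 33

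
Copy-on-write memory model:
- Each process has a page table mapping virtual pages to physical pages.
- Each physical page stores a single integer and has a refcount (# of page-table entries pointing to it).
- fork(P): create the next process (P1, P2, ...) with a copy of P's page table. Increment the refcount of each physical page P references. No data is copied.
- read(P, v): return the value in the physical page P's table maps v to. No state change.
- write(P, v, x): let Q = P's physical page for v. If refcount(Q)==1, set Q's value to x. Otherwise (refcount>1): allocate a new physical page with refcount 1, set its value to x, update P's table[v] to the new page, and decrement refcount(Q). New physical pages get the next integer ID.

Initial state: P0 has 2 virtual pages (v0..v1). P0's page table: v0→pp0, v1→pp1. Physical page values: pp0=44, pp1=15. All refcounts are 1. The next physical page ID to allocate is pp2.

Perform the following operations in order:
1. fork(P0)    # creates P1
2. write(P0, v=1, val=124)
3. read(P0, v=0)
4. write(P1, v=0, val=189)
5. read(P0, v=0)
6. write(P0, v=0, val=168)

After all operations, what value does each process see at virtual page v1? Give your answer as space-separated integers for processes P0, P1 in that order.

Op 1: fork(P0) -> P1. 2 ppages; refcounts: pp0:2 pp1:2
Op 2: write(P0, v1, 124). refcount(pp1)=2>1 -> COPY to pp2. 3 ppages; refcounts: pp0:2 pp1:1 pp2:1
Op 3: read(P0, v0) -> 44. No state change.
Op 4: write(P1, v0, 189). refcount(pp0)=2>1 -> COPY to pp3. 4 ppages; refcounts: pp0:1 pp1:1 pp2:1 pp3:1
Op 5: read(P0, v0) -> 44. No state change.
Op 6: write(P0, v0, 168). refcount(pp0)=1 -> write in place. 4 ppages; refcounts: pp0:1 pp1:1 pp2:1 pp3:1
P0: v1 -> pp2 = 124
P1: v1 -> pp1 = 15

Answer: 124 15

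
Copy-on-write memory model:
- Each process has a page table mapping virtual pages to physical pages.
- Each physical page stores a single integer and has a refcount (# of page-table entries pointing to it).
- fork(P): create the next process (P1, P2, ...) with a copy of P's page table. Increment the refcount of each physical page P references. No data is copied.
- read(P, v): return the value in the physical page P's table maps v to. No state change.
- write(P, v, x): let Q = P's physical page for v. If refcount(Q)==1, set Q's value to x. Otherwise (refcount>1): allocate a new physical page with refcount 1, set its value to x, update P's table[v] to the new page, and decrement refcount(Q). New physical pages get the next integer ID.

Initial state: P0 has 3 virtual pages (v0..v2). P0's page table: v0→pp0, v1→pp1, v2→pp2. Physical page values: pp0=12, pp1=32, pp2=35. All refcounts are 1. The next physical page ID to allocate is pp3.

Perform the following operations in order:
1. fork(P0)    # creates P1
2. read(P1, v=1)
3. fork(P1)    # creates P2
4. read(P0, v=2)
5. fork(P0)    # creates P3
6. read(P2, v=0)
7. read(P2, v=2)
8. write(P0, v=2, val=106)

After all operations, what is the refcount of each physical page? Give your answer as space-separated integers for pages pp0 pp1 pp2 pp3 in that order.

Answer: 4 4 3 1

Derivation:
Op 1: fork(P0) -> P1. 3 ppages; refcounts: pp0:2 pp1:2 pp2:2
Op 2: read(P1, v1) -> 32. No state change.
Op 3: fork(P1) -> P2. 3 ppages; refcounts: pp0:3 pp1:3 pp2:3
Op 4: read(P0, v2) -> 35. No state change.
Op 5: fork(P0) -> P3. 3 ppages; refcounts: pp0:4 pp1:4 pp2:4
Op 6: read(P2, v0) -> 12. No state change.
Op 7: read(P2, v2) -> 35. No state change.
Op 8: write(P0, v2, 106). refcount(pp2)=4>1 -> COPY to pp3. 4 ppages; refcounts: pp0:4 pp1:4 pp2:3 pp3:1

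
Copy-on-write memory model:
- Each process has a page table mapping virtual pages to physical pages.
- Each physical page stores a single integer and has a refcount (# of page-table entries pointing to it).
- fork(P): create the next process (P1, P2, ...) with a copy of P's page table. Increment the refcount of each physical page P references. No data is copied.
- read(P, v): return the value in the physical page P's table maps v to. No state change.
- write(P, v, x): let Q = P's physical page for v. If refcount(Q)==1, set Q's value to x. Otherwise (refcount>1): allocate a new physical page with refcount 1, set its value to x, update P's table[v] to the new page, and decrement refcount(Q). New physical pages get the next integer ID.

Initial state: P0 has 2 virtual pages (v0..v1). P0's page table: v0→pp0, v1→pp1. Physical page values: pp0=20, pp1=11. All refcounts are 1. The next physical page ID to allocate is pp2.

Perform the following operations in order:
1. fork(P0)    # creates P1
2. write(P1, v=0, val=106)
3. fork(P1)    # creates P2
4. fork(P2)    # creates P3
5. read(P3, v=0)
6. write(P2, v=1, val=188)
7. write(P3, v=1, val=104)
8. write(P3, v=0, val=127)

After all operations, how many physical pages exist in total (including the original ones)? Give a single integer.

Op 1: fork(P0) -> P1. 2 ppages; refcounts: pp0:2 pp1:2
Op 2: write(P1, v0, 106). refcount(pp0)=2>1 -> COPY to pp2. 3 ppages; refcounts: pp0:1 pp1:2 pp2:1
Op 3: fork(P1) -> P2. 3 ppages; refcounts: pp0:1 pp1:3 pp2:2
Op 4: fork(P2) -> P3. 3 ppages; refcounts: pp0:1 pp1:4 pp2:3
Op 5: read(P3, v0) -> 106. No state change.
Op 6: write(P2, v1, 188). refcount(pp1)=4>1 -> COPY to pp3. 4 ppages; refcounts: pp0:1 pp1:3 pp2:3 pp3:1
Op 7: write(P3, v1, 104). refcount(pp1)=3>1 -> COPY to pp4. 5 ppages; refcounts: pp0:1 pp1:2 pp2:3 pp3:1 pp4:1
Op 8: write(P3, v0, 127). refcount(pp2)=3>1 -> COPY to pp5. 6 ppages; refcounts: pp0:1 pp1:2 pp2:2 pp3:1 pp4:1 pp5:1

Answer: 6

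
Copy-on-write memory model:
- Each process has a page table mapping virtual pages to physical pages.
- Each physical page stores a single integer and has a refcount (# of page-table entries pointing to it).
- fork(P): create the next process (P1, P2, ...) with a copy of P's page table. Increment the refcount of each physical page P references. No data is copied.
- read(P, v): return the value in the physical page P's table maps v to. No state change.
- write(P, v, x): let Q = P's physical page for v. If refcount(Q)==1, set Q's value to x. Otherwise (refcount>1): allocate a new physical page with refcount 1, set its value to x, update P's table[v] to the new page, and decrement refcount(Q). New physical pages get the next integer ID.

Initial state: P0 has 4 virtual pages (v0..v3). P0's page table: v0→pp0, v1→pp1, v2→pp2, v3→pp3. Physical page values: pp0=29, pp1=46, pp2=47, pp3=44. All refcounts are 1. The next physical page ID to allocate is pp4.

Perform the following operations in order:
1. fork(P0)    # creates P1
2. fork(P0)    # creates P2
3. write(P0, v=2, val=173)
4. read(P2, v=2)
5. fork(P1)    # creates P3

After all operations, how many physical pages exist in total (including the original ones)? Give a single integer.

Op 1: fork(P0) -> P1. 4 ppages; refcounts: pp0:2 pp1:2 pp2:2 pp3:2
Op 2: fork(P0) -> P2. 4 ppages; refcounts: pp0:3 pp1:3 pp2:3 pp3:3
Op 3: write(P0, v2, 173). refcount(pp2)=3>1 -> COPY to pp4. 5 ppages; refcounts: pp0:3 pp1:3 pp2:2 pp3:3 pp4:1
Op 4: read(P2, v2) -> 47. No state change.
Op 5: fork(P1) -> P3. 5 ppages; refcounts: pp0:4 pp1:4 pp2:3 pp3:4 pp4:1

Answer: 5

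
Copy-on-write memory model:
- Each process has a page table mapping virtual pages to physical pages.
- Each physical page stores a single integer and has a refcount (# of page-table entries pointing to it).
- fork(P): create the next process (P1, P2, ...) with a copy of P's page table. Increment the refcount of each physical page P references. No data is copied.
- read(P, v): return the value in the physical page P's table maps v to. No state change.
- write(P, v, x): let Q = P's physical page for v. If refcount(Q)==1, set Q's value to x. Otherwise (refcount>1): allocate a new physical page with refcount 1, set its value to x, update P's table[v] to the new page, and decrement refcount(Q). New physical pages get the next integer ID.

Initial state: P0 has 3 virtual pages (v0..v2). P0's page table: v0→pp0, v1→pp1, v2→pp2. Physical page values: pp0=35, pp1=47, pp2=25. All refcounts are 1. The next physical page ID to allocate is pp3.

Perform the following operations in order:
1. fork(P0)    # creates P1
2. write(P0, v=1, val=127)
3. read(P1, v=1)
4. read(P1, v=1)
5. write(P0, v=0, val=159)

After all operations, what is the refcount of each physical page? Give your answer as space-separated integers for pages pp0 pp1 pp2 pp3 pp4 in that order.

Op 1: fork(P0) -> P1. 3 ppages; refcounts: pp0:2 pp1:2 pp2:2
Op 2: write(P0, v1, 127). refcount(pp1)=2>1 -> COPY to pp3. 4 ppages; refcounts: pp0:2 pp1:1 pp2:2 pp3:1
Op 3: read(P1, v1) -> 47. No state change.
Op 4: read(P1, v1) -> 47. No state change.
Op 5: write(P0, v0, 159). refcount(pp0)=2>1 -> COPY to pp4. 5 ppages; refcounts: pp0:1 pp1:1 pp2:2 pp3:1 pp4:1

Answer: 1 1 2 1 1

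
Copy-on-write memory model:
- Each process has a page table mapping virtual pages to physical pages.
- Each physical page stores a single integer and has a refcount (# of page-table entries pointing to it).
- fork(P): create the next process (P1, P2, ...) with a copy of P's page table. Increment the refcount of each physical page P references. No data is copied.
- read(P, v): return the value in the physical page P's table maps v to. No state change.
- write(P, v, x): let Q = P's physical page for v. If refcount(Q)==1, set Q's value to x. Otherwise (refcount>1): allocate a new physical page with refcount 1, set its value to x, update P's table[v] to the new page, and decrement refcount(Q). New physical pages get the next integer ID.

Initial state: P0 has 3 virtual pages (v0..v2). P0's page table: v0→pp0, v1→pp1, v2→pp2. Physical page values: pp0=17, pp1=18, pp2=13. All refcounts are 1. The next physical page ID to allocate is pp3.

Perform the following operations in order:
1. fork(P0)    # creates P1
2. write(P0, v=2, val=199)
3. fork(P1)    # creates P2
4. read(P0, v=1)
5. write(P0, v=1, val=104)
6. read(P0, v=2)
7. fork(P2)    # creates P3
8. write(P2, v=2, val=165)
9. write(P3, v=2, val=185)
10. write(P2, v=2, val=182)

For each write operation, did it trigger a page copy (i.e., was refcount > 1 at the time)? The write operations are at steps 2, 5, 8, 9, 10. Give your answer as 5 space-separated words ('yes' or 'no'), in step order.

Op 1: fork(P0) -> P1. 3 ppages; refcounts: pp0:2 pp1:2 pp2:2
Op 2: write(P0, v2, 199). refcount(pp2)=2>1 -> COPY to pp3. 4 ppages; refcounts: pp0:2 pp1:2 pp2:1 pp3:1
Op 3: fork(P1) -> P2. 4 ppages; refcounts: pp0:3 pp1:3 pp2:2 pp3:1
Op 4: read(P0, v1) -> 18. No state change.
Op 5: write(P0, v1, 104). refcount(pp1)=3>1 -> COPY to pp4. 5 ppages; refcounts: pp0:3 pp1:2 pp2:2 pp3:1 pp4:1
Op 6: read(P0, v2) -> 199. No state change.
Op 7: fork(P2) -> P3. 5 ppages; refcounts: pp0:4 pp1:3 pp2:3 pp3:1 pp4:1
Op 8: write(P2, v2, 165). refcount(pp2)=3>1 -> COPY to pp5. 6 ppages; refcounts: pp0:4 pp1:3 pp2:2 pp3:1 pp4:1 pp5:1
Op 9: write(P3, v2, 185). refcount(pp2)=2>1 -> COPY to pp6. 7 ppages; refcounts: pp0:4 pp1:3 pp2:1 pp3:1 pp4:1 pp5:1 pp6:1
Op 10: write(P2, v2, 182). refcount(pp5)=1 -> write in place. 7 ppages; refcounts: pp0:4 pp1:3 pp2:1 pp3:1 pp4:1 pp5:1 pp6:1

yes yes yes yes no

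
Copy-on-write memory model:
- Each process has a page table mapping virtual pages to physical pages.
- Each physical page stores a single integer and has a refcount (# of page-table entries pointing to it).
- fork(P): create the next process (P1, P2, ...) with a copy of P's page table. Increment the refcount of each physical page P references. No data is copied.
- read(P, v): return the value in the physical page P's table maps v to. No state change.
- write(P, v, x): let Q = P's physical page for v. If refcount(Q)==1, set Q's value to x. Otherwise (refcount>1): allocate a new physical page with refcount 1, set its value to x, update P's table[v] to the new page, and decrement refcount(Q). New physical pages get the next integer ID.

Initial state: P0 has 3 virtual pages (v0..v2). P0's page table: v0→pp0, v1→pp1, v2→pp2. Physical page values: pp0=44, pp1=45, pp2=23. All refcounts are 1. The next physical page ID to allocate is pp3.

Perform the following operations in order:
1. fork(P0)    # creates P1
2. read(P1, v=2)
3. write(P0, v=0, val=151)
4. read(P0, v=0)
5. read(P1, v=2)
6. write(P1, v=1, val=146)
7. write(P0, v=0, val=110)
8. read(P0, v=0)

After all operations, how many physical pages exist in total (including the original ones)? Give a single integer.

Answer: 5

Derivation:
Op 1: fork(P0) -> P1. 3 ppages; refcounts: pp0:2 pp1:2 pp2:2
Op 2: read(P1, v2) -> 23. No state change.
Op 3: write(P0, v0, 151). refcount(pp0)=2>1 -> COPY to pp3. 4 ppages; refcounts: pp0:1 pp1:2 pp2:2 pp3:1
Op 4: read(P0, v0) -> 151. No state change.
Op 5: read(P1, v2) -> 23. No state change.
Op 6: write(P1, v1, 146). refcount(pp1)=2>1 -> COPY to pp4. 5 ppages; refcounts: pp0:1 pp1:1 pp2:2 pp3:1 pp4:1
Op 7: write(P0, v0, 110). refcount(pp3)=1 -> write in place. 5 ppages; refcounts: pp0:1 pp1:1 pp2:2 pp3:1 pp4:1
Op 8: read(P0, v0) -> 110. No state change.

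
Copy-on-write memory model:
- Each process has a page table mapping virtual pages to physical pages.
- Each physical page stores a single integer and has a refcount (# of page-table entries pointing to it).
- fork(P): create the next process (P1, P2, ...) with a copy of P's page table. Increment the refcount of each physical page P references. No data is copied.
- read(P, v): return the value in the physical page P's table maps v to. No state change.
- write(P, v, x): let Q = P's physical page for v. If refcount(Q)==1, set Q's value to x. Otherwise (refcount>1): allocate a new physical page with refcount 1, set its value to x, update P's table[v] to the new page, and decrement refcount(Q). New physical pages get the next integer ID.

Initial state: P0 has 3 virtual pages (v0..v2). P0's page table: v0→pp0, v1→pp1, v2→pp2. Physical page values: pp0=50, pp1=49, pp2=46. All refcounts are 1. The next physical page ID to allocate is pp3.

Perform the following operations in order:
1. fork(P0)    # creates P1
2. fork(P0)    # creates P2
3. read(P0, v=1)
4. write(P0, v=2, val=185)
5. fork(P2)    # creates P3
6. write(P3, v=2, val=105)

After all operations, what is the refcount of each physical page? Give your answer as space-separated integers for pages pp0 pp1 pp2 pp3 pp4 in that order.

Answer: 4 4 2 1 1

Derivation:
Op 1: fork(P0) -> P1. 3 ppages; refcounts: pp0:2 pp1:2 pp2:2
Op 2: fork(P0) -> P2. 3 ppages; refcounts: pp0:3 pp1:3 pp2:3
Op 3: read(P0, v1) -> 49. No state change.
Op 4: write(P0, v2, 185). refcount(pp2)=3>1 -> COPY to pp3. 4 ppages; refcounts: pp0:3 pp1:3 pp2:2 pp3:1
Op 5: fork(P2) -> P3. 4 ppages; refcounts: pp0:4 pp1:4 pp2:3 pp3:1
Op 6: write(P3, v2, 105). refcount(pp2)=3>1 -> COPY to pp4. 5 ppages; refcounts: pp0:4 pp1:4 pp2:2 pp3:1 pp4:1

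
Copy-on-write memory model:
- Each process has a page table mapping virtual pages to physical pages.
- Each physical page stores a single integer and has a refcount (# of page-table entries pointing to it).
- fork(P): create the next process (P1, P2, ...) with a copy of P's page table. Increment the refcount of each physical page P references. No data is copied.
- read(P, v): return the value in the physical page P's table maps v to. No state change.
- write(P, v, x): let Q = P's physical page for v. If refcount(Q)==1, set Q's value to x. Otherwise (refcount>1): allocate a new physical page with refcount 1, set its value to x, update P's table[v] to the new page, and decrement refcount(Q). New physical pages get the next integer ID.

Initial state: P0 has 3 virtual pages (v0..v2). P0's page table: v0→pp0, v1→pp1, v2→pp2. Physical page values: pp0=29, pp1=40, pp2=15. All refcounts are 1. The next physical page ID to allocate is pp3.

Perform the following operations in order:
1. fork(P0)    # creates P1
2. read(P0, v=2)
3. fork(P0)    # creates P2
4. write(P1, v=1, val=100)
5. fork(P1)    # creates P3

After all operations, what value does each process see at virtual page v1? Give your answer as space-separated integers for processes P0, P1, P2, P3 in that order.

Op 1: fork(P0) -> P1. 3 ppages; refcounts: pp0:2 pp1:2 pp2:2
Op 2: read(P0, v2) -> 15. No state change.
Op 3: fork(P0) -> P2. 3 ppages; refcounts: pp0:3 pp1:3 pp2:3
Op 4: write(P1, v1, 100). refcount(pp1)=3>1 -> COPY to pp3. 4 ppages; refcounts: pp0:3 pp1:2 pp2:3 pp3:1
Op 5: fork(P1) -> P3. 4 ppages; refcounts: pp0:4 pp1:2 pp2:4 pp3:2
P0: v1 -> pp1 = 40
P1: v1 -> pp3 = 100
P2: v1 -> pp1 = 40
P3: v1 -> pp3 = 100

Answer: 40 100 40 100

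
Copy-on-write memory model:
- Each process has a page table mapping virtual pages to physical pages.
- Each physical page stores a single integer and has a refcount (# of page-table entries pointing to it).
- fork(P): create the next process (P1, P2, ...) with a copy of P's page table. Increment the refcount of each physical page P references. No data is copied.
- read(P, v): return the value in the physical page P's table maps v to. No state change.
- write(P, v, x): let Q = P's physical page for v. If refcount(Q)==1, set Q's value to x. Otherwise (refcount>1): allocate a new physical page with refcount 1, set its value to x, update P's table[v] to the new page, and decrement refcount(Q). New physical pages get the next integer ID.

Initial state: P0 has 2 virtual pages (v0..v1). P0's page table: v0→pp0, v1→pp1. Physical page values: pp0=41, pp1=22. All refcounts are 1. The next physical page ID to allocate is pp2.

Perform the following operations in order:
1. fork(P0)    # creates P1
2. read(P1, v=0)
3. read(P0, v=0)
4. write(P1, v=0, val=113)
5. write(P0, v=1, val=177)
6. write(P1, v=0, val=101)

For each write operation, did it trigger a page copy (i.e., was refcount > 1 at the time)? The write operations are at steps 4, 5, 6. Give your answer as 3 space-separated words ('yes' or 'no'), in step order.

Op 1: fork(P0) -> P1. 2 ppages; refcounts: pp0:2 pp1:2
Op 2: read(P1, v0) -> 41. No state change.
Op 3: read(P0, v0) -> 41. No state change.
Op 4: write(P1, v0, 113). refcount(pp0)=2>1 -> COPY to pp2. 3 ppages; refcounts: pp0:1 pp1:2 pp2:1
Op 5: write(P0, v1, 177). refcount(pp1)=2>1 -> COPY to pp3. 4 ppages; refcounts: pp0:1 pp1:1 pp2:1 pp3:1
Op 6: write(P1, v0, 101). refcount(pp2)=1 -> write in place. 4 ppages; refcounts: pp0:1 pp1:1 pp2:1 pp3:1

yes yes no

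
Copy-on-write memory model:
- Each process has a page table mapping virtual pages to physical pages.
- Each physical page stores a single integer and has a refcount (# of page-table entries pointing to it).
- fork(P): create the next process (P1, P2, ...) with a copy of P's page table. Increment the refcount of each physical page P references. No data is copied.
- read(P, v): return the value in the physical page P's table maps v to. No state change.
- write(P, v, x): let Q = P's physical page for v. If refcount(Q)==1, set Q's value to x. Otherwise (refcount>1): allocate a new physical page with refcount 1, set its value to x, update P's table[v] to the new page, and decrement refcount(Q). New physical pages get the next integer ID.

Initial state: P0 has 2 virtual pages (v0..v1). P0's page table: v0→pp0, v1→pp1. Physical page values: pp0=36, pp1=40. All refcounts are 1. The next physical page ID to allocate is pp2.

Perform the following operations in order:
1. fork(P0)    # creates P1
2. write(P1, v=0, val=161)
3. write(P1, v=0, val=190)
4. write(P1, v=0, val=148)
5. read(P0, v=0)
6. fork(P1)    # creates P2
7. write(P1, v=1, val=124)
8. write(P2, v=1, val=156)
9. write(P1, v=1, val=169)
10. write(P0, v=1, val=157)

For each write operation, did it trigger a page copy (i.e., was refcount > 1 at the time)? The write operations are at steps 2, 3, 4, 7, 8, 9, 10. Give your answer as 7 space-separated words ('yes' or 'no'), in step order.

Op 1: fork(P0) -> P1. 2 ppages; refcounts: pp0:2 pp1:2
Op 2: write(P1, v0, 161). refcount(pp0)=2>1 -> COPY to pp2. 3 ppages; refcounts: pp0:1 pp1:2 pp2:1
Op 3: write(P1, v0, 190). refcount(pp2)=1 -> write in place. 3 ppages; refcounts: pp0:1 pp1:2 pp2:1
Op 4: write(P1, v0, 148). refcount(pp2)=1 -> write in place. 3 ppages; refcounts: pp0:1 pp1:2 pp2:1
Op 5: read(P0, v0) -> 36. No state change.
Op 6: fork(P1) -> P2. 3 ppages; refcounts: pp0:1 pp1:3 pp2:2
Op 7: write(P1, v1, 124). refcount(pp1)=3>1 -> COPY to pp3. 4 ppages; refcounts: pp0:1 pp1:2 pp2:2 pp3:1
Op 8: write(P2, v1, 156). refcount(pp1)=2>1 -> COPY to pp4. 5 ppages; refcounts: pp0:1 pp1:1 pp2:2 pp3:1 pp4:1
Op 9: write(P1, v1, 169). refcount(pp3)=1 -> write in place. 5 ppages; refcounts: pp0:1 pp1:1 pp2:2 pp3:1 pp4:1
Op 10: write(P0, v1, 157). refcount(pp1)=1 -> write in place. 5 ppages; refcounts: pp0:1 pp1:1 pp2:2 pp3:1 pp4:1

yes no no yes yes no no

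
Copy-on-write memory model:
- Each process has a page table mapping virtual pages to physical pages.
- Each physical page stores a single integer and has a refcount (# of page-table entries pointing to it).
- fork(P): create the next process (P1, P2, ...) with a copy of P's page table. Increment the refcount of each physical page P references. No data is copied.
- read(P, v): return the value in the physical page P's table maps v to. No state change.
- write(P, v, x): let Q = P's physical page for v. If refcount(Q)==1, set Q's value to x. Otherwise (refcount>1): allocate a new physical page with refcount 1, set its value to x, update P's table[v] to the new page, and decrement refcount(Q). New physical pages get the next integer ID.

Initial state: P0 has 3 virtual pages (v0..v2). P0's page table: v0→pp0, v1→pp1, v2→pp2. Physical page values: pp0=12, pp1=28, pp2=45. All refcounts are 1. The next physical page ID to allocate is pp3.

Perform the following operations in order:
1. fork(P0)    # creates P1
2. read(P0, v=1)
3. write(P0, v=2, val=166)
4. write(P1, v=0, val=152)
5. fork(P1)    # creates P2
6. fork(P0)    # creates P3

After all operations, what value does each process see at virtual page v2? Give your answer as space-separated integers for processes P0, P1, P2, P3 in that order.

Answer: 166 45 45 166

Derivation:
Op 1: fork(P0) -> P1. 3 ppages; refcounts: pp0:2 pp1:2 pp2:2
Op 2: read(P0, v1) -> 28. No state change.
Op 3: write(P0, v2, 166). refcount(pp2)=2>1 -> COPY to pp3. 4 ppages; refcounts: pp0:2 pp1:2 pp2:1 pp3:1
Op 4: write(P1, v0, 152). refcount(pp0)=2>1 -> COPY to pp4. 5 ppages; refcounts: pp0:1 pp1:2 pp2:1 pp3:1 pp4:1
Op 5: fork(P1) -> P2. 5 ppages; refcounts: pp0:1 pp1:3 pp2:2 pp3:1 pp4:2
Op 6: fork(P0) -> P3. 5 ppages; refcounts: pp0:2 pp1:4 pp2:2 pp3:2 pp4:2
P0: v2 -> pp3 = 166
P1: v2 -> pp2 = 45
P2: v2 -> pp2 = 45
P3: v2 -> pp3 = 166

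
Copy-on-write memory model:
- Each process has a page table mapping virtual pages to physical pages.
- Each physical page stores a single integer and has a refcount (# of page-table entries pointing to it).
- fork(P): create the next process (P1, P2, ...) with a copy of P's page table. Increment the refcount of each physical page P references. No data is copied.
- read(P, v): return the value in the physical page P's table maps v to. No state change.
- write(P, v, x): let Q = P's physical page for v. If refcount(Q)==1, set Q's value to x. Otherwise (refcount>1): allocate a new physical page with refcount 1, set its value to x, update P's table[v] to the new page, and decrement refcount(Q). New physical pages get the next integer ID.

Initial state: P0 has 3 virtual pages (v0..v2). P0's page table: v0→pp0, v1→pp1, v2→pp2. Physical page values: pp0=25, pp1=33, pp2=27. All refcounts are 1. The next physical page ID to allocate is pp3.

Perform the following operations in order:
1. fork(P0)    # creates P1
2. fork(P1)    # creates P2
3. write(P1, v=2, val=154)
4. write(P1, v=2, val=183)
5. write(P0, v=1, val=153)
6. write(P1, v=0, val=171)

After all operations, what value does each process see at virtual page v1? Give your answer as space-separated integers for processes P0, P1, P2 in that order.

Answer: 153 33 33

Derivation:
Op 1: fork(P0) -> P1. 3 ppages; refcounts: pp0:2 pp1:2 pp2:2
Op 2: fork(P1) -> P2. 3 ppages; refcounts: pp0:3 pp1:3 pp2:3
Op 3: write(P1, v2, 154). refcount(pp2)=3>1 -> COPY to pp3. 4 ppages; refcounts: pp0:3 pp1:3 pp2:2 pp3:1
Op 4: write(P1, v2, 183). refcount(pp3)=1 -> write in place. 4 ppages; refcounts: pp0:3 pp1:3 pp2:2 pp3:1
Op 5: write(P0, v1, 153). refcount(pp1)=3>1 -> COPY to pp4. 5 ppages; refcounts: pp0:3 pp1:2 pp2:2 pp3:1 pp4:1
Op 6: write(P1, v0, 171). refcount(pp0)=3>1 -> COPY to pp5. 6 ppages; refcounts: pp0:2 pp1:2 pp2:2 pp3:1 pp4:1 pp5:1
P0: v1 -> pp4 = 153
P1: v1 -> pp1 = 33
P2: v1 -> pp1 = 33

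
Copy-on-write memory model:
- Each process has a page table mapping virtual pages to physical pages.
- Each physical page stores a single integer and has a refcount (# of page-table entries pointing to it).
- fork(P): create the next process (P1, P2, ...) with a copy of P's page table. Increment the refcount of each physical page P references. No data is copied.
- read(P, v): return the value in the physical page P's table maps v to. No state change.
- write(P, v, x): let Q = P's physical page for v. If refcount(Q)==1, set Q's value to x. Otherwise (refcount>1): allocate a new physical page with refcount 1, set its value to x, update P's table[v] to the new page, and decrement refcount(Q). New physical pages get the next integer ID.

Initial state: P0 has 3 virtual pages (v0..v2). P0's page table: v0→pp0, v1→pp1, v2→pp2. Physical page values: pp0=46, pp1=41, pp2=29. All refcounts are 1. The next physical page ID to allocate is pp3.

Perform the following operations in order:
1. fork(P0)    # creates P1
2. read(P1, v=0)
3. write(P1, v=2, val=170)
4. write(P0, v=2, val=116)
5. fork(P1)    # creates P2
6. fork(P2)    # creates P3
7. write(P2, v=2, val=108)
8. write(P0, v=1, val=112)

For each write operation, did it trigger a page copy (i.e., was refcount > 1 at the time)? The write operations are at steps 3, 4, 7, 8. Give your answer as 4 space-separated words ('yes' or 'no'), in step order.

Op 1: fork(P0) -> P1. 3 ppages; refcounts: pp0:2 pp1:2 pp2:2
Op 2: read(P1, v0) -> 46. No state change.
Op 3: write(P1, v2, 170). refcount(pp2)=2>1 -> COPY to pp3. 4 ppages; refcounts: pp0:2 pp1:2 pp2:1 pp3:1
Op 4: write(P0, v2, 116). refcount(pp2)=1 -> write in place. 4 ppages; refcounts: pp0:2 pp1:2 pp2:1 pp3:1
Op 5: fork(P1) -> P2. 4 ppages; refcounts: pp0:3 pp1:3 pp2:1 pp3:2
Op 6: fork(P2) -> P3. 4 ppages; refcounts: pp0:4 pp1:4 pp2:1 pp3:3
Op 7: write(P2, v2, 108). refcount(pp3)=3>1 -> COPY to pp4. 5 ppages; refcounts: pp0:4 pp1:4 pp2:1 pp3:2 pp4:1
Op 8: write(P0, v1, 112). refcount(pp1)=4>1 -> COPY to pp5. 6 ppages; refcounts: pp0:4 pp1:3 pp2:1 pp3:2 pp4:1 pp5:1

yes no yes yes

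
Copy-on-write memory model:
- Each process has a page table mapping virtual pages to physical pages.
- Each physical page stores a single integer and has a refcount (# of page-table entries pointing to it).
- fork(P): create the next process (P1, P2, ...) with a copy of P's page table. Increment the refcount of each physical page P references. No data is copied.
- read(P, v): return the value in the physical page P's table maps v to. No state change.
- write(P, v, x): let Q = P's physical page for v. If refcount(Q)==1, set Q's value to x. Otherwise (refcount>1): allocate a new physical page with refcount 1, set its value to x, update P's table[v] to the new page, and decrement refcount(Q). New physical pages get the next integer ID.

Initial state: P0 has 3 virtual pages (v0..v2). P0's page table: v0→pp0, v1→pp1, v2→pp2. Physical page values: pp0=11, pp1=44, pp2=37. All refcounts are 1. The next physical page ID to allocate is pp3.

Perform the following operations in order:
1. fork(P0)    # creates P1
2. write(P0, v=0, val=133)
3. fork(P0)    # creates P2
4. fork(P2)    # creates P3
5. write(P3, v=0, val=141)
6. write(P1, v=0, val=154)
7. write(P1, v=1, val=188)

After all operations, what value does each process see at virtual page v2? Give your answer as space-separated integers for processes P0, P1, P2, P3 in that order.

Op 1: fork(P0) -> P1. 3 ppages; refcounts: pp0:2 pp1:2 pp2:2
Op 2: write(P0, v0, 133). refcount(pp0)=2>1 -> COPY to pp3. 4 ppages; refcounts: pp0:1 pp1:2 pp2:2 pp3:1
Op 3: fork(P0) -> P2. 4 ppages; refcounts: pp0:1 pp1:3 pp2:3 pp3:2
Op 4: fork(P2) -> P3. 4 ppages; refcounts: pp0:1 pp1:4 pp2:4 pp3:3
Op 5: write(P3, v0, 141). refcount(pp3)=3>1 -> COPY to pp4. 5 ppages; refcounts: pp0:1 pp1:4 pp2:4 pp3:2 pp4:1
Op 6: write(P1, v0, 154). refcount(pp0)=1 -> write in place. 5 ppages; refcounts: pp0:1 pp1:4 pp2:4 pp3:2 pp4:1
Op 7: write(P1, v1, 188). refcount(pp1)=4>1 -> COPY to pp5. 6 ppages; refcounts: pp0:1 pp1:3 pp2:4 pp3:2 pp4:1 pp5:1
P0: v2 -> pp2 = 37
P1: v2 -> pp2 = 37
P2: v2 -> pp2 = 37
P3: v2 -> pp2 = 37

Answer: 37 37 37 37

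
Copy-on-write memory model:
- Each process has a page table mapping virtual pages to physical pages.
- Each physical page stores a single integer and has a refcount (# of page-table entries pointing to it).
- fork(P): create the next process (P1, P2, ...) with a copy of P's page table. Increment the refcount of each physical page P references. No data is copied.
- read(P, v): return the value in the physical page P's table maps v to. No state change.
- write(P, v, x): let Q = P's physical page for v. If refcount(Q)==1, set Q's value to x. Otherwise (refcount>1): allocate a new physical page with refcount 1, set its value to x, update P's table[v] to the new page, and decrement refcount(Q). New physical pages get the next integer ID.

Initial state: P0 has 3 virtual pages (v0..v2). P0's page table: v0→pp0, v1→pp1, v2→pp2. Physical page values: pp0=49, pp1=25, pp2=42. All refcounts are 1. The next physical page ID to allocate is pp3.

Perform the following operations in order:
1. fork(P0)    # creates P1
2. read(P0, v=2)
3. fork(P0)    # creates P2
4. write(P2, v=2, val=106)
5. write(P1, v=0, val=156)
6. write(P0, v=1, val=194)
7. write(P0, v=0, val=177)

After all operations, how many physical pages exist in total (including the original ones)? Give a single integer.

Answer: 7

Derivation:
Op 1: fork(P0) -> P1. 3 ppages; refcounts: pp0:2 pp1:2 pp2:2
Op 2: read(P0, v2) -> 42. No state change.
Op 3: fork(P0) -> P2. 3 ppages; refcounts: pp0:3 pp1:3 pp2:3
Op 4: write(P2, v2, 106). refcount(pp2)=3>1 -> COPY to pp3. 4 ppages; refcounts: pp0:3 pp1:3 pp2:2 pp3:1
Op 5: write(P1, v0, 156). refcount(pp0)=3>1 -> COPY to pp4. 5 ppages; refcounts: pp0:2 pp1:3 pp2:2 pp3:1 pp4:1
Op 6: write(P0, v1, 194). refcount(pp1)=3>1 -> COPY to pp5. 6 ppages; refcounts: pp0:2 pp1:2 pp2:2 pp3:1 pp4:1 pp5:1
Op 7: write(P0, v0, 177). refcount(pp0)=2>1 -> COPY to pp6. 7 ppages; refcounts: pp0:1 pp1:2 pp2:2 pp3:1 pp4:1 pp5:1 pp6:1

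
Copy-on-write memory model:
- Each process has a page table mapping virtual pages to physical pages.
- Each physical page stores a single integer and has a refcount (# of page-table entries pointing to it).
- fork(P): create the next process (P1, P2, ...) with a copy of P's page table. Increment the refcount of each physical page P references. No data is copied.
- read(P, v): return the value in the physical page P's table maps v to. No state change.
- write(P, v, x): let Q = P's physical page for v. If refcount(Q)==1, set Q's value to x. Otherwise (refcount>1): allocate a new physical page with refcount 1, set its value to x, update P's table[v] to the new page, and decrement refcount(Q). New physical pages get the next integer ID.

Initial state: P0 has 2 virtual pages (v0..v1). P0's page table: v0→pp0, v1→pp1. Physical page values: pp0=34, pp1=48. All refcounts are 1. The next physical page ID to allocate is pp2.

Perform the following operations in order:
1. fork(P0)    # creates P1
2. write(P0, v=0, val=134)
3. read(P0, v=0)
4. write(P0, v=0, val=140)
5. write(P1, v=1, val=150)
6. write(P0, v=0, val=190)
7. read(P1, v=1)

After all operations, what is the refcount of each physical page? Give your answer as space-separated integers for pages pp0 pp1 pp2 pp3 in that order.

Answer: 1 1 1 1

Derivation:
Op 1: fork(P0) -> P1. 2 ppages; refcounts: pp0:2 pp1:2
Op 2: write(P0, v0, 134). refcount(pp0)=2>1 -> COPY to pp2. 3 ppages; refcounts: pp0:1 pp1:2 pp2:1
Op 3: read(P0, v0) -> 134. No state change.
Op 4: write(P0, v0, 140). refcount(pp2)=1 -> write in place. 3 ppages; refcounts: pp0:1 pp1:2 pp2:1
Op 5: write(P1, v1, 150). refcount(pp1)=2>1 -> COPY to pp3. 4 ppages; refcounts: pp0:1 pp1:1 pp2:1 pp3:1
Op 6: write(P0, v0, 190). refcount(pp2)=1 -> write in place. 4 ppages; refcounts: pp0:1 pp1:1 pp2:1 pp3:1
Op 7: read(P1, v1) -> 150. No state change.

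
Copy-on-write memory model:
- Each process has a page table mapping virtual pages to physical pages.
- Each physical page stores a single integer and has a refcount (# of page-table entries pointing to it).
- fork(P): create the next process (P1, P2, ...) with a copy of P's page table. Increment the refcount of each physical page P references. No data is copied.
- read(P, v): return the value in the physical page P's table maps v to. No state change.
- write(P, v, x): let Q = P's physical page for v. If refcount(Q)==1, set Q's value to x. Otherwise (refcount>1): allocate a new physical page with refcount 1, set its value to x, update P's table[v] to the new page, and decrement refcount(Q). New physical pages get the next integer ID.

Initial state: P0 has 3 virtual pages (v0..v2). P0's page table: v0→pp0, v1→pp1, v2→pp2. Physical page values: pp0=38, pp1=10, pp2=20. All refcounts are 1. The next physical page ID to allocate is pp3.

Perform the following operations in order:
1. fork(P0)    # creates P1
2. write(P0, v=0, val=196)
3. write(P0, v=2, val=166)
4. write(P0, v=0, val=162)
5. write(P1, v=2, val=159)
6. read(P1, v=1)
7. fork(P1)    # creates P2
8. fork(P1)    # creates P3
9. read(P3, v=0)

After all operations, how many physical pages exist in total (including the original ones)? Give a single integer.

Answer: 5

Derivation:
Op 1: fork(P0) -> P1. 3 ppages; refcounts: pp0:2 pp1:2 pp2:2
Op 2: write(P0, v0, 196). refcount(pp0)=2>1 -> COPY to pp3. 4 ppages; refcounts: pp0:1 pp1:2 pp2:2 pp3:1
Op 3: write(P0, v2, 166). refcount(pp2)=2>1 -> COPY to pp4. 5 ppages; refcounts: pp0:1 pp1:2 pp2:1 pp3:1 pp4:1
Op 4: write(P0, v0, 162). refcount(pp3)=1 -> write in place. 5 ppages; refcounts: pp0:1 pp1:2 pp2:1 pp3:1 pp4:1
Op 5: write(P1, v2, 159). refcount(pp2)=1 -> write in place. 5 ppages; refcounts: pp0:1 pp1:2 pp2:1 pp3:1 pp4:1
Op 6: read(P1, v1) -> 10. No state change.
Op 7: fork(P1) -> P2. 5 ppages; refcounts: pp0:2 pp1:3 pp2:2 pp3:1 pp4:1
Op 8: fork(P1) -> P3. 5 ppages; refcounts: pp0:3 pp1:4 pp2:3 pp3:1 pp4:1
Op 9: read(P3, v0) -> 38. No state change.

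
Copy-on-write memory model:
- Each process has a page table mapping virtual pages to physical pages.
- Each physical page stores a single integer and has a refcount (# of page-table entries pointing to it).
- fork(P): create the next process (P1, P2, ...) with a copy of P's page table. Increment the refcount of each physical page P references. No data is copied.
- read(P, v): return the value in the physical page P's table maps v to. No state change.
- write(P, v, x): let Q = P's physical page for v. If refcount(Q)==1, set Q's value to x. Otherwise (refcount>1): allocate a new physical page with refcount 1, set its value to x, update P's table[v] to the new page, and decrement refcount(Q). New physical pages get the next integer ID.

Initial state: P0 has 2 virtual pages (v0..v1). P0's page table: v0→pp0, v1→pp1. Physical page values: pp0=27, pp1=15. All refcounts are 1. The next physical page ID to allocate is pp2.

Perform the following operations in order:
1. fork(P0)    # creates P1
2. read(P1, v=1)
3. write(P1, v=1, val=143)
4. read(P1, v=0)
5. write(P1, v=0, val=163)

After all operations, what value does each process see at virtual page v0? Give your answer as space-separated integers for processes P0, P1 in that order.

Op 1: fork(P0) -> P1. 2 ppages; refcounts: pp0:2 pp1:2
Op 2: read(P1, v1) -> 15. No state change.
Op 3: write(P1, v1, 143). refcount(pp1)=2>1 -> COPY to pp2. 3 ppages; refcounts: pp0:2 pp1:1 pp2:1
Op 4: read(P1, v0) -> 27. No state change.
Op 5: write(P1, v0, 163). refcount(pp0)=2>1 -> COPY to pp3. 4 ppages; refcounts: pp0:1 pp1:1 pp2:1 pp3:1
P0: v0 -> pp0 = 27
P1: v0 -> pp3 = 163

Answer: 27 163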